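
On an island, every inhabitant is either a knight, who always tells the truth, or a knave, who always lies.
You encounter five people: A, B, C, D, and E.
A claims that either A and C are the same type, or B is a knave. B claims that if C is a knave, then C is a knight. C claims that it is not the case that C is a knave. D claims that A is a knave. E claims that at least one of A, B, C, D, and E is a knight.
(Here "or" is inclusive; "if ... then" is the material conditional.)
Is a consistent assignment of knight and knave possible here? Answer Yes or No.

Yes

One consistent assignment: A=knight, B=knight, C=knight, D=knave, E=knight.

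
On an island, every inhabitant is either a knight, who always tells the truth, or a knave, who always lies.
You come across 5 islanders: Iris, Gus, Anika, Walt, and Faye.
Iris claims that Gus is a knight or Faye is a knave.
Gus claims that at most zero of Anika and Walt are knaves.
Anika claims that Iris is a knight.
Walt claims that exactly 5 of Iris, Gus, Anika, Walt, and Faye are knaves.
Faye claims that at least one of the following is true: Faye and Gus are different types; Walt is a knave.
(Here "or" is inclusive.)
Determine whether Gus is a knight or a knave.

Gus is a knave.

Consistent assignments: {Iris=knave, Gus=knave, Anika=knave, Walt=knave, Faye=knight}
In every consistent assignment, Gus is a knave.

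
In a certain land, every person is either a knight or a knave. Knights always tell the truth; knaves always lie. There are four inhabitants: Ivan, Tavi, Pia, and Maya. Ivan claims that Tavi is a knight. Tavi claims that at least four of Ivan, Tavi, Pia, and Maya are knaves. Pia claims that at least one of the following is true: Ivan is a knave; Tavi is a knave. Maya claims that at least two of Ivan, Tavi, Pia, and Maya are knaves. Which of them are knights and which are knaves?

Knights: Pia and Maya. Knaves: Ivan and Tavi.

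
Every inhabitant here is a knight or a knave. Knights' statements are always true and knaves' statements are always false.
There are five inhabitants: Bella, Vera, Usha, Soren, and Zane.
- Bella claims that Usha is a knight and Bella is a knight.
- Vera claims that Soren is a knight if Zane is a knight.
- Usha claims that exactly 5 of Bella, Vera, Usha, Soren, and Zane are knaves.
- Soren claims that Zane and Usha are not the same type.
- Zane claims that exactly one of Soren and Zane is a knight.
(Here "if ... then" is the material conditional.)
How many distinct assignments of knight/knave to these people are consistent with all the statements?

Consistent assignments:
  Bella=knave, Vera=knight, Usha=knave, Soren=knave, Zane=knave

1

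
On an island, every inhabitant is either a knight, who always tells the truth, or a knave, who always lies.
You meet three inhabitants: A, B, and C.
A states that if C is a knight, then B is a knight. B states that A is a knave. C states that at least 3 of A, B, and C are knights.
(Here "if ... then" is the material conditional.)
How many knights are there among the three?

1

The unique consistent assignment is A=knight, B=knave, C=knave.
That has 1 knight.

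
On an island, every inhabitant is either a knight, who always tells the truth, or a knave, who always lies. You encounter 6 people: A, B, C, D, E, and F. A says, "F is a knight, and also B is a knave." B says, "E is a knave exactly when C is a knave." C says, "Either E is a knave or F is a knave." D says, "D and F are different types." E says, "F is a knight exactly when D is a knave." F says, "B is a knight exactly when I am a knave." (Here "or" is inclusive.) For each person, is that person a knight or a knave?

A is a knave, B is a knave, C is a knight, D is a knave, E is a knave, and F is a knave.

As a knave, A's statement "F is a knight, and also B is a knave" should be False; it is.
B (knave): "E is a knave exactly when C is a knave" — False. ✓
C is a knight; "either E is a knave or F is a knave" is True, as required.
D (knave): "D and F are different types" — False. ✓
Since E is a knave, "F is a knight exactly when D is a knave" needs to be False, which holds.
Since F is a knave, "B is a knight exactly when I am a knave" needs to be False, which holds.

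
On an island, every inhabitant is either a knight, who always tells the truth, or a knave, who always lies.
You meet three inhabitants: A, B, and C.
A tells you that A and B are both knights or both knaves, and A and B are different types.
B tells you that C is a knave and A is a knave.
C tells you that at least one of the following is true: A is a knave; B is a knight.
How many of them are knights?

The unique consistent assignment is A=knave, B=knave, C=knight.
That has 1 knight.

1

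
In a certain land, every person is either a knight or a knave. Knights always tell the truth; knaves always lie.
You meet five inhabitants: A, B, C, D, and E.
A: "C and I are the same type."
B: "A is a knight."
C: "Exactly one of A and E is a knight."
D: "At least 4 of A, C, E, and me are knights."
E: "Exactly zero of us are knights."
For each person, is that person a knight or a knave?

Knights: A, B, and C. Knaves: D and E.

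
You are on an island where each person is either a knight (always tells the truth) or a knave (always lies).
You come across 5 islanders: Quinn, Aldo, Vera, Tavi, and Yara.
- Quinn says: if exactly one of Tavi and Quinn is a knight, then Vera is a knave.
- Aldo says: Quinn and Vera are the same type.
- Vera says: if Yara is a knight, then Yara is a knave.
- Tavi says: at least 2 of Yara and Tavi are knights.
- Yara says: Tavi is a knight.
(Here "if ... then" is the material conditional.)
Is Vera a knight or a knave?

Vera is a knave.

Consistent assignments: {Quinn=knight, Aldo=knave, Vera=knave, Tavi=knight, Yara=knight}
In every consistent assignment, Vera is a knave.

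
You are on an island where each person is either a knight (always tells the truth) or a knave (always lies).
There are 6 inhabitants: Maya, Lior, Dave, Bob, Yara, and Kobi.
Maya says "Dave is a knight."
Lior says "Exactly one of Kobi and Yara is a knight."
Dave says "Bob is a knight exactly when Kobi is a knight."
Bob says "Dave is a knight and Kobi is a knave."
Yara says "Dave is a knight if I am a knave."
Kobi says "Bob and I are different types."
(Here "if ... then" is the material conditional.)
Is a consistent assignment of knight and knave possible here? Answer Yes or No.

One consistent assignment: Maya=knave, Lior=knight, Dave=knave, Bob=knave, Yara=knave, Kobi=knight.

Yes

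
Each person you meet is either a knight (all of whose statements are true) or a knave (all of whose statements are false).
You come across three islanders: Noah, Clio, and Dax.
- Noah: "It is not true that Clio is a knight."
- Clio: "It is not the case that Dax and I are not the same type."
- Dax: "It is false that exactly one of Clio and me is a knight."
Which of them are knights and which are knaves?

Suppose Noah is a knight. Then Noah's statement "it is not true that Clio is a knight" would have to be true. Checking the 4 ways to assign the others, none is consistent with every speaker.
(For instance, with Clio=knight, Dax=knight, Noah's claim "it is not true that Clio is a knight" comes out false where it would need to be true.)
So Noah must be a knave, making "it is not true that Clio is a knight" false. Taking Noah=knave, Clio=knight, Dax=knight, each remaining statement checks out:
  Clio (knight): "it is not the case that Dax and I are not the same type" — true. ✓
  Dax (knight): "it is false that exactly one of Clio and me is a knight" — true. ✓
This is the unique consistent assignment.

Noah is a knave, Clio is a knight, and Dax is a knight.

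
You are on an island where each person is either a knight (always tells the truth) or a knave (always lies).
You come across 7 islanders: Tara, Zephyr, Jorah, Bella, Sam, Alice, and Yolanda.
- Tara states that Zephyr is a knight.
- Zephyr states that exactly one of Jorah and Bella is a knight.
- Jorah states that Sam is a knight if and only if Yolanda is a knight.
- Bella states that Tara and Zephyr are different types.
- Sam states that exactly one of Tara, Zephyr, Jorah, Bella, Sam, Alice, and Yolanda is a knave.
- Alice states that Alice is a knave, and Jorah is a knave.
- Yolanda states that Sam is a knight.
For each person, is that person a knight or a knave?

As a knight, Tara's statement "Zephyr is a knight" should be True; it is.
As a knight, Zephyr's statement "exactly one of Jorah and Bella is a knight" should be True; it is.
As a knight, Jorah's statement "Sam is a knight if and only if Yolanda is a knight" should be True; it is.
Bella is a knave; "Tara and Zephyr are different types" is False, as required.
Sam (knave): "exactly one of Tara, Zephyr, Jorah, Bella, Sam, Alice, and Yolanda is a knave" — False. ✓
Alice is a knave; "Alice is a knave, and Jorah is a knave" is False, as required.
Yolanda is a knave, so "Sam is a knight" must be False — and it is.

Tara is a knight, Zephyr is a knight, Jorah is a knight, Bella is a knave, Sam is a knave, Alice is a knave, and Yolanda is a knave.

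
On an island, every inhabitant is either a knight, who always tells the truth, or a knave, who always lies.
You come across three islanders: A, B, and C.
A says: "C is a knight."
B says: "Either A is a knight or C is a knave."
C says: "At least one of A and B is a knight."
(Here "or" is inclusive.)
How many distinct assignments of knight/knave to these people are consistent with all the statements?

Consistent assignments:
  A=knight, B=knight, C=knight

1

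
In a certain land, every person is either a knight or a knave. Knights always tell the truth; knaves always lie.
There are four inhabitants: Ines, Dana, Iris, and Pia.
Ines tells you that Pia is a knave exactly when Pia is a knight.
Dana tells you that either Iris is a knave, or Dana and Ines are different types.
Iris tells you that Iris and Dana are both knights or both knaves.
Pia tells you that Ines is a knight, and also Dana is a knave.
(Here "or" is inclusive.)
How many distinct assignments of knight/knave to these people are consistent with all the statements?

Consistent assignments:
  Ines=knave, Dana=knight, Iris=knight, Pia=knave
  Ines=knave, Dana=knight, Iris=knave, Pia=knave

2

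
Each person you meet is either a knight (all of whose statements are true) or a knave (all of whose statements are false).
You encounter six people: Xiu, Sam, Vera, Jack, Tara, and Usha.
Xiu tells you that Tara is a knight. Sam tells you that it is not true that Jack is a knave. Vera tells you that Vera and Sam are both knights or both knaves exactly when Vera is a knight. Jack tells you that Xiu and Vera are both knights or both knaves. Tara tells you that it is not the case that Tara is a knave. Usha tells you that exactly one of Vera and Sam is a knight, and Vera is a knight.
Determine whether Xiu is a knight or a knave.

Xiu is a knight.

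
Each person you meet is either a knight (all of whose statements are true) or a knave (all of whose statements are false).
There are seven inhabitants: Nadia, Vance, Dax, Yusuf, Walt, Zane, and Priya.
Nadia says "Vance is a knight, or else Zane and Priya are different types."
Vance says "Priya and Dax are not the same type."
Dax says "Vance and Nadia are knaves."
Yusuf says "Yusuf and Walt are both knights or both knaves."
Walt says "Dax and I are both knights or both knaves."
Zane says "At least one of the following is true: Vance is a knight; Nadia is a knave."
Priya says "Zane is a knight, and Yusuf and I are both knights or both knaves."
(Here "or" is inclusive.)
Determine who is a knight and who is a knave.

As a knave, Nadia's statement "Vance is a knight, or else Zane and Priya are different types" should be false; it is.
Vance is a knave, so "Priya and Dax are not the same type" must be false — and it is.
Dax (knight): "Vance and Nadia are knaves" — True. ✓
Yusuf is a knight; "Yusuf and Walt are both knights or both knaves" is True, as required.
Walt is a knight, so "Dax and I are both knights or both knaves" must be True — and it is.
Zane is a knight, and the claim "at least one of the following is true: Vance is a knight; Nadia is a knave" is indeed True.
Priya is a knight, so "Zane is a knight, and Yusuf and I are both knights or both knaves" must be True — and it is.

Nadia is a knave, Vance is a knave, Dax is a knight, Yusuf is a knight, Walt is a knight, Zane is a knight, and Priya is a knight.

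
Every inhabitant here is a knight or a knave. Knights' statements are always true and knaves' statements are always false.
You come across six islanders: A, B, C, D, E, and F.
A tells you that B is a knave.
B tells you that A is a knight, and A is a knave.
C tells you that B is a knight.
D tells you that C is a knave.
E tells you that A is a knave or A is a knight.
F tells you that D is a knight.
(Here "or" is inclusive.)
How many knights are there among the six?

4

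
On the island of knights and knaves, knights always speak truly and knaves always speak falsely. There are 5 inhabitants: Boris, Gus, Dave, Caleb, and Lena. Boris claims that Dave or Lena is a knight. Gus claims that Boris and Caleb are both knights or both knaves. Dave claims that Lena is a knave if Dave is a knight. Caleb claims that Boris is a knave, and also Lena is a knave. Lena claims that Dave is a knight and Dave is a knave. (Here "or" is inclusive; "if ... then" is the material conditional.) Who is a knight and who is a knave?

Knights: Boris and Dave. Knaves: Gus, Caleb, and Lena.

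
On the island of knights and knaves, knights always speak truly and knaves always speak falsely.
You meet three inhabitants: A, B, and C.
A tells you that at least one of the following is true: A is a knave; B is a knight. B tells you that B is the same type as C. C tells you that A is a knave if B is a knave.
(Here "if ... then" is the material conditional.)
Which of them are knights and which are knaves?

A is a knight, B is a knight, and C is a knight.

A (knight): "at least one of the following is true: A is a knave; B is a knight" — True. ✓
Since B is a knight, "B is the same type as C" needs to be True, which holds.
C is a knight; "A is a knave if B is a knave" is True, as required.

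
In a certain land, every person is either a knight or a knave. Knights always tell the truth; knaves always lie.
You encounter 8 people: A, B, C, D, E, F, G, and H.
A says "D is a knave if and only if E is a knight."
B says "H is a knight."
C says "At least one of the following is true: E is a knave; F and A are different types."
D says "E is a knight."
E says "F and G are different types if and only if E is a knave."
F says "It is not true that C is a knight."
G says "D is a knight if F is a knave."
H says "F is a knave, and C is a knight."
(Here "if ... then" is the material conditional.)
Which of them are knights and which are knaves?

A is a knave, B is a knight, C is a knight, D is a knave, E is a knave, F is a knave, G is a knave, and H is a knight.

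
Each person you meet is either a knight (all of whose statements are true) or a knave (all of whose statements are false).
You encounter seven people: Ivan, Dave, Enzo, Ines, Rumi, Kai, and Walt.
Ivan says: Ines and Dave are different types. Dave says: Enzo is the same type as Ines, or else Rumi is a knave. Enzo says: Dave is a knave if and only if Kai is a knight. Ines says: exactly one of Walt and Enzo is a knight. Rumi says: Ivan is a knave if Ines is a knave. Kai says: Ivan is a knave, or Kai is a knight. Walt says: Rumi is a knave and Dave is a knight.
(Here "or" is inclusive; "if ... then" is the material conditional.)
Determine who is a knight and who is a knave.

Ivan is a knight, Dave is a knight, Enzo is a knight, Ines is a knave, Rumi is a knave, Kai is a knave, and Walt is a knight.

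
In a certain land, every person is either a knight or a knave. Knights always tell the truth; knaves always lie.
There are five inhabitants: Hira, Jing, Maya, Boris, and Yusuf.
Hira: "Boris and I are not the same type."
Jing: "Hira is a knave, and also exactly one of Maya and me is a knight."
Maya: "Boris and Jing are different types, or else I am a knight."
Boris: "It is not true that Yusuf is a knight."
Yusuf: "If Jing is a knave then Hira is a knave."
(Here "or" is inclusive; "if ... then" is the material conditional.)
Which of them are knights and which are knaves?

Since Hira is a knave, "Boris and I are not the same type" needs to be false, which holds.
Jing is a knave, and the claim "Hira is a knave, and also exactly one of Maya and me is a knight" is indeed false.
As a knave, Maya's statement "Boris and Jing are different types, or else I am a knight" should be false; it is.
Since Boris is a knave, "it is not true that Yusuf is a knight" needs to be false, which holds.
Since Yusuf is a knight, "if Jing is a knave then Hira is a knave" needs to be true, which holds.

Hira is a knave, Jing is a knave, Maya is a knave, Boris is a knave, and Yusuf is a knight.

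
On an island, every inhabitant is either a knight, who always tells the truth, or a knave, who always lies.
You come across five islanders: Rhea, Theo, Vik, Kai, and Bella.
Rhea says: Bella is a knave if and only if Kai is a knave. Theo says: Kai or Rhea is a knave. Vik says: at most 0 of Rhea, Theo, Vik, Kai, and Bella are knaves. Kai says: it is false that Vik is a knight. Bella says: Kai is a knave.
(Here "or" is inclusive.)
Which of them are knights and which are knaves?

Rhea is a knave, Theo is a knight, Vik is a knave, Kai is a knight, and Bella is a knave.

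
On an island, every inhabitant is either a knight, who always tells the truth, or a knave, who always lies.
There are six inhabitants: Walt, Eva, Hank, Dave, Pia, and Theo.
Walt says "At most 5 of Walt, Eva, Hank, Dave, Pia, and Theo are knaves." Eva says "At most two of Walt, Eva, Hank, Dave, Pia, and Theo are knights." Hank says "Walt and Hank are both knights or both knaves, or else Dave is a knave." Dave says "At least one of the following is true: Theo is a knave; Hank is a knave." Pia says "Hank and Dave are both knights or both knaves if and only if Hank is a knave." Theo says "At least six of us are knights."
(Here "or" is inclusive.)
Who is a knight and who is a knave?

Walt is a knight, Eva is a knave, Hank is a knight, Dave is a knight, Pia is a knave, and Theo is a knave.

Walt is a knight; "at most 5 of Walt, Eva, Hank, Dave, Pia, and Theo are knaves" is True, as required.
Eva is a knave; "at most two of Walt, Eva, Hank, Dave, Pia, and Theo are knights" is False, as required.
Since Hank is a knight, "Walt and Hank are both knights or both knaves, or else Dave is a knave" needs to be True, which holds.
Since Dave is a knight, "at least one of the following is true: Theo is a knave; Hank is a knave" needs to be True, which holds.
Pia is a knave, so "Hank and Dave are both knights or both knaves if and only if Hank is a knave" must be False — and it is.
As a knave, Theo's statement "at least six of us are knights" should be False; it is.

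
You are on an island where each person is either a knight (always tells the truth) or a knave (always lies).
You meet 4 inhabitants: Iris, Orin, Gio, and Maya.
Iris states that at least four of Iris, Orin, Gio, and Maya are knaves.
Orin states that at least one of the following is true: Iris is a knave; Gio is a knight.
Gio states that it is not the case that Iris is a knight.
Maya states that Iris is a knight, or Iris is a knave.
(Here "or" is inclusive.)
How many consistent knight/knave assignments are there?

Consistent assignments:
  Iris=knave, Orin=knight, Gio=knight, Maya=knight

1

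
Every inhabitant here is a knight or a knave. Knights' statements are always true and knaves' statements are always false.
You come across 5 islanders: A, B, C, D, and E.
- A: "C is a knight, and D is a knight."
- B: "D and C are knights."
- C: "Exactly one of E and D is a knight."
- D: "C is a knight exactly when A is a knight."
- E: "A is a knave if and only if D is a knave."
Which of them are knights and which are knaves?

A is a knave, B is a knave, C is a knight, D is a knave, and E is a knight.

A is a knave, so "C is a knight, and D is a knight" must be false — and it is.
B is a knave, and the claim "D and C are knights" is indeed false.
C is a knight, so "exactly one of E and D is a knight" must be True — and it is.
D is a knave, so "C is a knight exactly when A is a knight" must be false — and it is.
E (knight): "A is a knave if and only if D is a knave" — True. ✓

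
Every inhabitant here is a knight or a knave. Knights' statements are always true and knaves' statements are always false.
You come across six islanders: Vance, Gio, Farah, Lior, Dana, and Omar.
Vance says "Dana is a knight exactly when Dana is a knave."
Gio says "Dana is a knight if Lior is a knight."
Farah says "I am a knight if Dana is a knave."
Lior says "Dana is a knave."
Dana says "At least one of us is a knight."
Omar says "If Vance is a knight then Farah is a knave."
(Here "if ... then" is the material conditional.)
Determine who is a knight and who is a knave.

Knights: Gio, Farah, Dana, and Omar. Knaves: Vance and Lior.

Vance (knave): "Dana is a knight exactly when Dana is a knave" — false. ✓
Gio is a knight; "Dana is a knight if Lior is a knight" is True, as required.
Since Farah is a knight, "I am a knight if Dana is a knave" needs to be True, which holds.
Lior is a knave, and the claim "Dana is a knave" is indeed false.
Dana is a knight, and the claim "at least one of us is a knight" is indeed True.
Omar (knight): "if Vance is a knight then Farah is a knave" — True. ✓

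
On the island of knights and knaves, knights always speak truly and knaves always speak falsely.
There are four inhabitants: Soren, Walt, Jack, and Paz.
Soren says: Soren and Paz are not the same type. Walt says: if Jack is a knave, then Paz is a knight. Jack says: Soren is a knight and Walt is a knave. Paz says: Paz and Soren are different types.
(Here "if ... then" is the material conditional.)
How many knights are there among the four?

0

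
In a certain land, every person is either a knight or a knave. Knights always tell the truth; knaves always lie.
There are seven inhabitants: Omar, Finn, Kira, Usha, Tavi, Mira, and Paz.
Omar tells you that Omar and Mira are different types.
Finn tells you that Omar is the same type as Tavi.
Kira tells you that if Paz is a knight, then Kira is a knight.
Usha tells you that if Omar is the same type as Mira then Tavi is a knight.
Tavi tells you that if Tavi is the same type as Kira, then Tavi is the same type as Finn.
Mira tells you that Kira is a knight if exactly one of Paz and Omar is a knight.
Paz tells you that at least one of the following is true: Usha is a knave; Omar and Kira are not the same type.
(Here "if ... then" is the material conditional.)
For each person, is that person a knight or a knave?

Omar is a knave, Finn is a knight, Kira is a knave, Usha is a knave, Tavi is a knave, Mira is a knave, and Paz is a knight.

Since Omar is a knave, "Omar and Mira are different types" needs to be false, which holds.
Finn is a knight, so "Omar is the same type as Tavi" must be True — and it is.
Kira is a knave, so "if Paz is a knight, then Kira is a knight" must be false — and it is.
As a knave, Usha's statement "if Omar is the same type as Mira then Tavi is a knight" should be false; it is.
As a knave, Tavi's statement "if Tavi is the same type as Kira, then Tavi is the same type as Finn" should be false; it is.
Mira is a knave, so "Kira is a knight if exactly one of Paz and Omar is a knight" must be false — and it is.
Paz (knight): "at least one of the following is true: Usha is a knave; Omar and Kira are not the same type" — True. ✓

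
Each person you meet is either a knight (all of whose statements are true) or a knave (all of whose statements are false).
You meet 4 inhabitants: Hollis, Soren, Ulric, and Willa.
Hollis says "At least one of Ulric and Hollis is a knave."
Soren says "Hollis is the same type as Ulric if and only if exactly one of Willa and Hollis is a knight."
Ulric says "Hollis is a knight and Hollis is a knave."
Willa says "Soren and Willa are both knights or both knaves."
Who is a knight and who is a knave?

Suppose Hollis is a knave. Then Hollis's statement "at least one of Ulric and Hollis is a knave" would have to be false. Checking the 8 ways to assign the others, none is consistent with every speaker.
(For instance, with Soren=knight, Ulric=knave, Willa=knight, Hollis's claim "at least one of Ulric and Hollis is a knave" comes out true where it would need to be false.)
So Hollis must be a knight, making "at least one of Ulric and Hollis is a knave" true. Taking Hollis=knight, Soren=knight, Ulric=knave, Willa=knight, each remaining statement checks out:
  Soren (knight): "Hollis is the same type as Ulric if and only if exactly one of Willa and Hollis is a knight" — true. ✓
  Ulric (knave): "Hollis is a knight and Hollis is a knave" — false. ✓
  Willa (knight): "Soren and Willa are both knights or both knaves" — true. ✓
This is the unique consistent assignment.

Hollis is a knight, Soren is a knight, Ulric is a knave, and Willa is a knight.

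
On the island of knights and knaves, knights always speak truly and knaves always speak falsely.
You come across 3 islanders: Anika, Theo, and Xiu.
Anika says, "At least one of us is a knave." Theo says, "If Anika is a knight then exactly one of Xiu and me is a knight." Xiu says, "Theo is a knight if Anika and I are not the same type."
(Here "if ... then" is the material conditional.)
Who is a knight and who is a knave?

Suppose Anika is a knave. Then Anika's statement "at least one of us is a knave" would have to be false. Checking the 4 ways to assign the others, none is consistent with every speaker.
(For instance, with Theo=knave, Xiu=knave, Anika's claim "at least one of us is a knave" comes out true where it would need to be false.)
So Anika must be a knight, making "at least one of us is a knave" true. Taking Anika=knight, Theo=knave, Xiu=knave, each remaining statement checks out:
  Theo (knave): "if Anika is a knight then exactly one of Xiu and me is a knight" — false. ✓
  Xiu (knave): "Theo is a knight if Anika and I are not the same type" — false. ✓
This is the unique consistent assignment.

Anika is a knight, Theo is a knave, and Xiu is a knave.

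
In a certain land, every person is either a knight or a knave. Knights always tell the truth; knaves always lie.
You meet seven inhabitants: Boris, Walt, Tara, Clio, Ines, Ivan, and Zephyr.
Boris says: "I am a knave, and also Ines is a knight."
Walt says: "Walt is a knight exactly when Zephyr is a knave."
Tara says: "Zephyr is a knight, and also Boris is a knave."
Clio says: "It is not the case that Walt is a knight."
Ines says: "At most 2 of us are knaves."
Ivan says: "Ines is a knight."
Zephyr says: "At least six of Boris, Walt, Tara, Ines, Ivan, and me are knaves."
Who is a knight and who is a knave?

Boris is a knave, so "I am a knave, and also Ines is a knight" must be False — and it is.
Walt is a knight; "Walt is a knight exactly when Zephyr is a knave" is true, as required.
Tara is a knave, so "Zephyr is a knight, and also Boris is a knave" must be False — and it is.
Clio is a knave, and the claim "it is not the case that Walt is a knight" is indeed False.
Ines is a knave; "at most 2 of us are knaves" is False, as required.
Since Ivan is a knave, "Ines is a knight" needs to be False, which holds.
As a knave, Zephyr's statement "at least six of Boris, Walt, Tara, Ines, Ivan, and me are knaves" should be False; it is.

Knights: Walt. Knaves: Boris, Tara, Clio, Ines, Ivan, and Zephyr.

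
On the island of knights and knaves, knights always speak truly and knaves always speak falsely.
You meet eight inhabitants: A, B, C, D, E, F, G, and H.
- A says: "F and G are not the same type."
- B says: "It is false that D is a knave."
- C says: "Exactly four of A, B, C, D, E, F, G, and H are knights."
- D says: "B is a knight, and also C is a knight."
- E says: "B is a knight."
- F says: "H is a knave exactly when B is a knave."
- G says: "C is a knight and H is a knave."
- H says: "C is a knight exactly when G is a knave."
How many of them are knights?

2

The unique consistent assignment is A=knight, B=knave, C=knave, D=knave, E=knave, F=knight, G=knave, H=knave.
That has 2 knights.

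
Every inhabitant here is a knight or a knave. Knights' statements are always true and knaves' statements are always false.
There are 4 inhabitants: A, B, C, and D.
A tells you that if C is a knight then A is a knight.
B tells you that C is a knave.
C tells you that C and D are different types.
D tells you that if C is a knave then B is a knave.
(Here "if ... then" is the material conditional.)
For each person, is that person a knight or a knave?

A is a knight, and the claim "if C is a knight then A is a knight" is indeed True.
B is a knight; "C is a knave" is True, as required.
C is a knave, and the claim "C and D are different types" is indeed False.
D (knave): "if C is a knave then B is a knave" — False. ✓

Knights: A and B. Knaves: C and D.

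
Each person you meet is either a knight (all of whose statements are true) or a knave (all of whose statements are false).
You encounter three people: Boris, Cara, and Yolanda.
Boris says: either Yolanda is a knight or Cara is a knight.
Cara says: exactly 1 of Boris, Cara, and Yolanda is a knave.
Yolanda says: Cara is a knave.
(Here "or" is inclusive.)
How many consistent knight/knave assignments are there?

1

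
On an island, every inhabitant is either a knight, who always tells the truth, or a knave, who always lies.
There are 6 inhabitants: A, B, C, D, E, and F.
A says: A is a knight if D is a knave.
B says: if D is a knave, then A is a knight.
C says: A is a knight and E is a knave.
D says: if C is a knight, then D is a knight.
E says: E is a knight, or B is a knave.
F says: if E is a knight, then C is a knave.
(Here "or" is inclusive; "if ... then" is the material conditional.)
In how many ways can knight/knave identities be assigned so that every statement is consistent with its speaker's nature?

3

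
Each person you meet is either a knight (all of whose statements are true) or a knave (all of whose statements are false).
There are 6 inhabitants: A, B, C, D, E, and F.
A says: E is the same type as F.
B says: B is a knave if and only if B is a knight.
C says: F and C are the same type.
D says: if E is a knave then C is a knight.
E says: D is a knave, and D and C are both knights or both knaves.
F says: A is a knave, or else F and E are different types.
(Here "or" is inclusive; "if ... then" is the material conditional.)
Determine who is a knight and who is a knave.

A is a knave, so "E is the same type as F" must be false — and it is.
B (knave): "B is a knave if and only if B is a knight" — false. ✓
Since C is a knight, "F and C are the same type" needs to be true, which holds.
D is a knight, so "if E is a knave then C is a knight" must be true — and it is.
E is a knave, and the claim "D is a knave, and D and C are both knights or both knaves" is indeed false.
F is a knight, so "A is a knave, or else F and E are different types" must be true — and it is.

Knights: C, D, and F. Knaves: A, B, and E.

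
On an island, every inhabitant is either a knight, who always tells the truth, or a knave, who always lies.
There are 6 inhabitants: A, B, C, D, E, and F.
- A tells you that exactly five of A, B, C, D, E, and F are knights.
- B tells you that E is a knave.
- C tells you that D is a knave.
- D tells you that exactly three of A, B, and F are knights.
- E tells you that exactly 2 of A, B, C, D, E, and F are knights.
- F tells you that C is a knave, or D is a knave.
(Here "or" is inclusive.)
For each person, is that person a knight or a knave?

As a knave, A's statement "exactly five of A, B, C, D, E, and F are knights" should be False; it is.
B (knight): "E is a knave" — true. ✓
C is a knight, and the claim "D is a knave" is indeed true.
D (knave): "exactly three of A, B, and F are knights" — False. ✓
E is a knave, so "exactly 2 of A, B, C, D, E, and F are knights" must be False — and it is.
F is a knight; "C is a knave, or D is a knave" is true, as required.

Knights: B, C, and F. Knaves: A, D, and E.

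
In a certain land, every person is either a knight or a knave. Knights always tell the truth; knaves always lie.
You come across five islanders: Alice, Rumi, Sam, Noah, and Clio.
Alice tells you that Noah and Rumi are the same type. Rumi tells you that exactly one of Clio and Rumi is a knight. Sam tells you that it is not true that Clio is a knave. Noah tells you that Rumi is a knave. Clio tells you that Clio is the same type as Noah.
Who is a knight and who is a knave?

Since Alice is a knave, "Noah and Rumi are the same type" needs to be false, which holds.
Rumi is a knave; "exactly one of Clio and Rumi is a knight" is false, as required.
As a knave, Sam's statement "it is not true that Clio is a knave" should be false; it is.
Noah is a knight; "Rumi is a knave" is true, as required.
Clio (knave): "Clio is the same type as Noah" — false. ✓

Knights: Noah. Knaves: Alice, Rumi, Sam, and Clio.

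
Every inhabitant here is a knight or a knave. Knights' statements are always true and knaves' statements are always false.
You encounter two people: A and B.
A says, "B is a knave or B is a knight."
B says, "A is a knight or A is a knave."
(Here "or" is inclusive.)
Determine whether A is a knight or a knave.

A is a knight.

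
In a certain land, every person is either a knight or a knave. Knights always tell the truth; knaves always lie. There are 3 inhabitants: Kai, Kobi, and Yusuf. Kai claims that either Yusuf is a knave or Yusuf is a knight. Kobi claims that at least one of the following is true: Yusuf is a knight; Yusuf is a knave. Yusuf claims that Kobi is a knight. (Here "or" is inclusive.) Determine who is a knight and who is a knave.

Kai is a knight, Kobi is a knight, and Yusuf is a knight.

Kai (knight): "either Yusuf is a knave or Yusuf is a knight" — true. ✓
Kobi (knight): "at least one of the following is true: Yusuf is a knight; Yusuf is a knave" — true. ✓
Yusuf is a knight, so "Kobi is a knight" must be true — and it is.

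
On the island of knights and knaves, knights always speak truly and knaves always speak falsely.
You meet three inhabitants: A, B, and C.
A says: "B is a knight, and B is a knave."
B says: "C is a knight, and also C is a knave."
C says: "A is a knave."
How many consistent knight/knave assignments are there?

Consistent assignments:
  A=knave, B=knave, C=knight

1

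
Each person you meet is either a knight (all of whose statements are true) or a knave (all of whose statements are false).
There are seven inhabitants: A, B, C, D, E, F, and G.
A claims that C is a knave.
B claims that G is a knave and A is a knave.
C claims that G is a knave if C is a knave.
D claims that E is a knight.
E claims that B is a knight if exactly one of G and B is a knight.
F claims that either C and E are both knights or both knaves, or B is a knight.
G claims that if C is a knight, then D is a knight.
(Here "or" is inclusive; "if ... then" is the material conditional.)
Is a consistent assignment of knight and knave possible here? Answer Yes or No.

Yes

One consistent assignment: A=knight, B=knave, C=knave, D=knave, E=knave, F=knight, G=knight.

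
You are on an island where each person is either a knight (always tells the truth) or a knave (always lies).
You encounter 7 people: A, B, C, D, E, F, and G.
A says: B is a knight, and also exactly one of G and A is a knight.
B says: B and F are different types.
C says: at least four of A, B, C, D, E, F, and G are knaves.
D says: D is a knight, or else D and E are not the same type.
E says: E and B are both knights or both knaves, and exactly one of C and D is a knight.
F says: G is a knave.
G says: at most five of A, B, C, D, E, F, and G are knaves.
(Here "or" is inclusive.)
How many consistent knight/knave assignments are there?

Consistent assignments:
  A=knave, B=knave, C=knight, D=knight, E=knave, F=knave, G=knight

1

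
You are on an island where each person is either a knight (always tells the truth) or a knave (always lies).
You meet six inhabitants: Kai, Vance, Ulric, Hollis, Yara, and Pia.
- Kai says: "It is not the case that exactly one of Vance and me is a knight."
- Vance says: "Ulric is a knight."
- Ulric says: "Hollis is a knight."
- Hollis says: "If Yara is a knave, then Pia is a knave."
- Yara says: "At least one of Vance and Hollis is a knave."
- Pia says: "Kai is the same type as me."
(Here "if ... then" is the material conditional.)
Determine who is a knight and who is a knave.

As a knight, Kai's statement "it is not the case that exactly one of Vance and me is a knight" should be true; it is.
Since Vance is a knight, "Ulric is a knight" needs to be true, which holds.
Ulric is a knight, and the claim "Hollis is a knight" is indeed true.
Since Hollis is a knight, "if Yara is a knave, then Pia is a knave" needs to be true, which holds.
Yara is a knave; "at least one of Vance and Hollis is a knave" is False, as required.
Pia is a knave, so "Kai is the same type as me" must be False — and it is.

Knights: Kai, Vance, Ulric, and Hollis. Knaves: Yara and Pia.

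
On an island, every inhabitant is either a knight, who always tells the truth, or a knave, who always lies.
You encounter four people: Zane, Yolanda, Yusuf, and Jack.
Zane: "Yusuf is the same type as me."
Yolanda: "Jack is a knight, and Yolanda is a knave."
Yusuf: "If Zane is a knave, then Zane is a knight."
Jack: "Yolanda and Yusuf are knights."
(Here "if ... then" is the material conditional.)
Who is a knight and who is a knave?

Suppose Zane is a knave. Then Zane's statement "Yusuf is the same type as me" would have to be false. Checking the 8 ways to assign the others, none is consistent with every speaker.
(For instance, with Yolanda=knave, Yusuf=knight, Jack=knave, Yusuf's claim "if Zane is a knave, then Zane is a knight" comes out false where it would need to be true.)
So Zane must be a knight, making "Yusuf is the same type as me" true. Taking Zane=knight, Yolanda=knave, Yusuf=knight, Jack=knave, each remaining statement checks out:
  Yolanda (knave): "Jack is a knight, and Yolanda is a knave" — false. ✓
  Yusuf (knight): "if Zane is a knave, then Zane is a knight" — true. ✓
  Jack (knave): "Yolanda and Yusuf are knights" — false. ✓
This is the unique consistent assignment.

Zane is a knight, Yolanda is a knave, Yusuf is a knight, and Jack is a knave.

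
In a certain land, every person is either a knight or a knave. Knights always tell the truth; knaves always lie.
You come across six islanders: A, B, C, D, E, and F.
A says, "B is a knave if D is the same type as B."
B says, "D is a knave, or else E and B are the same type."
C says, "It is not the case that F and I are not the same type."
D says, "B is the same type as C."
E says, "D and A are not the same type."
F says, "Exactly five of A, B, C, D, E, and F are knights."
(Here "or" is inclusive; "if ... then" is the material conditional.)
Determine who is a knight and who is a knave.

Knights: B, C, D, E, and F. Knaves: A.

As a knave, A's statement "B is a knave if D is the same type as B" should be False; it is.
Since B is a knight, "D is a knave, or else E and B are the same type" needs to be True, which holds.
C (knight): "it is not the case that F and I are not the same type" — True. ✓
D is a knight, so "B is the same type as C" must be True — and it is.
E is a knight, so "D and A are not the same type" must be True — and it is.
F is a knight, and the claim "exactly five of A, B, C, D, E, and F are knights" is indeed True.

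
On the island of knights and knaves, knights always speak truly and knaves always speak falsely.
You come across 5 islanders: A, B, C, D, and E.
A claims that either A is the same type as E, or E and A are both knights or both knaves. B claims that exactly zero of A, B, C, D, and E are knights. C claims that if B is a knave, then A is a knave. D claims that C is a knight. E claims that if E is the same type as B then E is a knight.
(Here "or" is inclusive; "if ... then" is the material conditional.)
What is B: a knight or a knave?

B is a knave.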